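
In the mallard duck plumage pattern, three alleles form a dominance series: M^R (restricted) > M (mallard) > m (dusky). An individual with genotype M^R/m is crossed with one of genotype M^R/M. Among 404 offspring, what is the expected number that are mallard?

Cross: M^R/m × M^R/M
Allele dominance: M^R > M > m
Offspring genotypes: 1 M^R/M^R, 1 M^R/M, 1 M^R/m, 1 M/m
Phenotype counts: 3 restricted, 1 mallard
mallard: 1 out of 4 → fraction 1/4
Expected count = 1/4 × 404 = 101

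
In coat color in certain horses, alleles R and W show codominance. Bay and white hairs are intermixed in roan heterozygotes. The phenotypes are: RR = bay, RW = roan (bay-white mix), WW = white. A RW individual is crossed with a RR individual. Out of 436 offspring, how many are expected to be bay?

Punnett square for RW × RR:
Offspring genotypes: 2 RR, 2 RW
Phenotype counts: 2 bay, 2 roan (bay-white mix)
bay: 2 out of 4 → fraction 1/2
Expected count = 1/2 × 436 = 218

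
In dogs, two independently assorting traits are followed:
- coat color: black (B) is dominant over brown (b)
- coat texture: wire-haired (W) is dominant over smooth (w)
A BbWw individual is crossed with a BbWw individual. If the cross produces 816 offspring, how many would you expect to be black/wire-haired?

Dihybrid cross BbWw × BbWw — consider each gene separately:
coat color: Bb × Bb → 1 BB, 2 Bb, 1 bb → 3 B_ : 1 bb (out of 4)
coat texture: Ww × Ww → 1 WW, 2 Ww, 1 ww → 3 W_ : 1 ww (out of 4)
Combine (counts out of 4 × 4 = 16): black/wire-haired (B_W_) = 3×3 = 9; black/smooth (B_ww) = 3×1 = 3; brown/wire-haired (bbW_) = 1×3 = 3; brown/smooth (bbww) = 1×1 = 1
Phenotype counts (out of 16): 9 black/wire-haired, 3 black/smooth, 3 brown/wire-haired, 1 brown/smooth
black/wire-haired: 9 out of 16 → fraction 9/16
Expected count = 9/16 × 816 = 459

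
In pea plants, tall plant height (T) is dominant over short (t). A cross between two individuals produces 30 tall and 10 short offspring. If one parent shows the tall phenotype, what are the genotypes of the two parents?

Observed offspring: 30 tall, 10 short
The observed ratio simplifies to 3:1. Short (tt) offspring appear, so each parent must contribute one t allele. The parent stated to show tall carries T, so it is Tt. The other parent is then either Tt or tt: Tt × tt would give a 1:1 split, whereas Tt × Tt gives 3:1 — matching the data. So both parents are heterozygous (Tt × Tt).
Parent genotypes: Tt × Tt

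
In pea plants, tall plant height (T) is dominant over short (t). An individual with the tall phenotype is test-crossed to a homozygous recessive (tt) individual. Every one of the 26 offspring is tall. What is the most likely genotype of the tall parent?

Test cross: ? × tt
All offspring are tall.
If the unknown parent were heterozygous (Tt), about half of 26 offspring would be short; none are. The unknown parent is most likely homozygous dominant (TT).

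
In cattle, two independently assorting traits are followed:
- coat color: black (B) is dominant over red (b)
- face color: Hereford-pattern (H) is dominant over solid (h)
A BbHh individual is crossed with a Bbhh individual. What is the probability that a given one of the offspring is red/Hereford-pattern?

Dihybrid cross BbHh × Bbhh — consider each gene separately:
coat color: Bb × Bb → 1 BB, 2 Bb, 1 bb → 3 B_ : 1 bb (out of 4)
face color: Hh × hh → 2 Hh, 2 hh → 2 H_ : 2 hh (out of 4)
Combine (counts out of 4 × 4 = 16): black/Hereford-pattern (B_H_) = 3×2 = 6; black/solid (B_hh) = 3×2 = 6; red/Hereford-pattern (bbH_) = 1×2 = 2; red/solid (bbhh) = 1×2 = 2
Phenotype counts (out of 16): 6 black/Hereford-pattern, 6 black/solid, 2 red/Hereford-pattern, 2 red/solid
red/Hereford-pattern: 2 out of 16
Probability: 2/16 = 1/8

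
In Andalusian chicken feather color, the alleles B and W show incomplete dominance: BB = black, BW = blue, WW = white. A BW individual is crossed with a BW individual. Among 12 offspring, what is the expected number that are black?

Punnett square for BW × BW:
Offspring genotypes: 1 BB, 2 BW, 1 WW
Phenotype counts: 1 black, 2 blue, 1 white
black: 1 out of 4 → fraction 1/4
Expected count = 1/4 × 12 = 3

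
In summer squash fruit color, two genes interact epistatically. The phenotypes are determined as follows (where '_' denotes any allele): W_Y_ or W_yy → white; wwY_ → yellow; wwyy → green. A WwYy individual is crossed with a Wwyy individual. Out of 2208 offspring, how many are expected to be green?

Cross: WwYy × Wwyy — consider each gene separately:
W gene: Ww × Ww → 1 WW, 2 Ww, 1 ww → 3 W_ : 1 ww (out of 4)
Y gene: Yy × yy → 2 Yy, 2 yy → 2 Y_ : 2 yy (out of 4)
Genotype classes (out of 4 × 4 = 16): W_Y_ = 3×2 = 6; W_yy = 3×2 = 6; wwY_ = 1×2 = 2; wwyy = 1×2 = 2
Apply the phenotype rules: W_Y_ (6) + W_yy (6) → white; wwY_ (2) → yellow; wwyy (2) → green
Phenotype counts (out of 16): 12 white, 2 yellow, 2 green
green: 2 out of 16 → fraction 1/8
Expected count = 1/8 × 2208 = 276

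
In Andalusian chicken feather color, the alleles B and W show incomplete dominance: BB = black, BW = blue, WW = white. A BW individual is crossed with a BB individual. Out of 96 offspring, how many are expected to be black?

Punnett square for BW × BB:
Offspring genotypes: 2 BB, 2 BW
Phenotype counts: 2 black, 2 blue
black: 2 out of 4 → fraction 1/2
Expected count = 1/2 × 96 = 48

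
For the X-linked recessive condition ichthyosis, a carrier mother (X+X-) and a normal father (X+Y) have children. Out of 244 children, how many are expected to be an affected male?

Cross: X+X- × X+Y
Offspring: 1 X+X+, 1 X+Y, 1 X+X-, 1 X-Y
Probability of an affected male: 1/4
Expected count = 1/4 × 244 = 61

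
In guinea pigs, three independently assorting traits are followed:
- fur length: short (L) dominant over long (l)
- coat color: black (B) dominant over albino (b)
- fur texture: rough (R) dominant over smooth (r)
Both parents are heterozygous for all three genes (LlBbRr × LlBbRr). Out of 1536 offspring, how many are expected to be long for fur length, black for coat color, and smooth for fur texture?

Trihybrid cross: LlBbRr × LlBbRr
Each trait segregates independently with a 3:1 phenotypic ratio, so each gene contributes 3/4 (dominant) or 1/4 (recessive).
Target: long (fur length), black (coat color), smooth (fur texture)
Probability = product of independent per-trait probabilities
= 1/4 × 3/4 × 1/4 = 3/64
Expected count = 3/64 × 1536 = 72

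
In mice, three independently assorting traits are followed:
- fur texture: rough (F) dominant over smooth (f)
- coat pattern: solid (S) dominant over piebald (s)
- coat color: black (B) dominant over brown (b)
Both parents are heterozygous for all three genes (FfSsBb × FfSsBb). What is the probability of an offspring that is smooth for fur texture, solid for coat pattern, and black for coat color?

Trihybrid cross: FfSsBb × FfSsBb
Each trait segregates independently with a 3:1 phenotypic ratio, so each gene contributes 3/4 (dominant) or 1/4 (recessive).
Target: smooth (fur texture), solid (coat pattern), black (coat color)
Probability = product of independent per-trait probabilities
= 1/4 × 3/4 × 3/4 = 9/64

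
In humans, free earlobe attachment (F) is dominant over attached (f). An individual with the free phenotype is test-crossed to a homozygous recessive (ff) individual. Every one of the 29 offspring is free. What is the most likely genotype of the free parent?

Test cross: ? × ff
All offspring are free.
If the unknown parent were heterozygous (Ff), about half of 29 offspring would be attached; none are. The unknown parent is most likely homozygous dominant (FF).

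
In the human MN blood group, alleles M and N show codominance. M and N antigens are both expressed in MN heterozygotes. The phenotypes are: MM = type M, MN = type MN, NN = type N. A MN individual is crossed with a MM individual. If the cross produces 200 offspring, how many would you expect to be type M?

Punnett square for MN × MM:
Offspring genotypes: 2 MM, 2 MN
Phenotype counts: 2 type M, 2 type MN
type M: 2 out of 4 → fraction 1/2
Expected count = 1/2 × 200 = 100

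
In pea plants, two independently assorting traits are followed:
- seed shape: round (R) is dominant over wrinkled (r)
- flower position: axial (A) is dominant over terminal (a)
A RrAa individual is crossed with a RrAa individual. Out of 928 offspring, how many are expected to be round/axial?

Dihybrid cross RrAa × RrAa — consider each gene separately:
seed shape: Rr × Rr → 1 RR, 2 Rr, 1 rr → 3 R_ : 1 rr (out of 4)
flower position: Aa × Aa → 1 AA, 2 Aa, 1 aa → 3 A_ : 1 aa (out of 4)
Combine (counts out of 4 × 4 = 16): round/axial (R_A_) = 3×3 = 9; round/terminal (R_aa) = 3×1 = 3; wrinkled/axial (rrA_) = 1×3 = 3; wrinkled/terminal (rraa) = 1×1 = 1
Phenotype counts (out of 16): 9 round/axial, 3 round/terminal, 3 wrinkled/axial, 1 wrinkled/terminal
round/axial: 9 out of 16 → fraction 9/16
Expected count = 9/16 × 928 = 522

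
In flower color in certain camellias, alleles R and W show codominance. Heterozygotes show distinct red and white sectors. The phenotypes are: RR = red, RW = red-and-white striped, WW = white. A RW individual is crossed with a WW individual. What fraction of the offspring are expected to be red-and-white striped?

Punnett square for RW × WW:
Offspring genotypes: 2 RW, 2 WW
Phenotype counts: 2 red-and-white striped, 2 white
red-and-white striped: 2 out of 4
Probability: 2/4 = 1/2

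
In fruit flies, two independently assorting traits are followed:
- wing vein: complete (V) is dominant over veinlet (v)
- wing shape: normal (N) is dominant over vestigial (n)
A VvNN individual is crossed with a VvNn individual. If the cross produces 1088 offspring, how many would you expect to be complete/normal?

Dihybrid cross VvNN × VvNn — consider each gene separately:
wing vein: Vv × Vv → 1 VV, 2 Vv, 1 vv → 3 V_ : 1 vv (out of 4)
wing shape: NN × Nn → 2 NN, 2 Nn → 4 N_ (out of 4)
Combine (counts out of 4 × 4 = 16): complete/normal (V_N_) = 3×4 = 12; veinlet/normal (vvN_) = 1×4 = 4
Phenotype counts (out of 16): 12 complete/normal, 4 veinlet/normal
complete/normal: 12 out of 16 → fraction 3/4
Expected count = 3/4 × 1088 = 816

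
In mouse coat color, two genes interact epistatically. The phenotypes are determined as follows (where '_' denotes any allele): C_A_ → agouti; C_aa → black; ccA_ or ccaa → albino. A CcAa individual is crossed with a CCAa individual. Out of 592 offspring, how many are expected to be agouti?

Cross: CcAa × CCAa — consider each gene separately:
C gene: Cc × CC → 2 CC, 2 Cc → 4 C_ (out of 4)
A gene: Aa × Aa → 1 AA, 2 Aa, 1 aa → 3 A_ : 1 aa (out of 4)
Genotype classes (out of 4 × 4 = 16): C_A_ = 4×3 = 12; C_aa = 4×1 = 4
Apply the phenotype rules: C_A_ (12) → agouti; C_aa (4) → black
Phenotype counts (out of 16): 12 agouti, 4 black
agouti: 12 out of 16 → fraction 3/4
Expected count = 3/4 × 592 = 444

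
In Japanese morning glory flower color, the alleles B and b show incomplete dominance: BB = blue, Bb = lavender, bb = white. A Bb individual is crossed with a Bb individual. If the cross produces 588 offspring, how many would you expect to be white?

Punnett square for Bb × Bb:
Offspring genotypes: 1 BB, 2 Bb, 1 bb
Phenotype counts: 1 blue, 2 lavender, 1 white
white: 1 out of 4 → fraction 1/4
Expected count = 1/4 × 588 = 147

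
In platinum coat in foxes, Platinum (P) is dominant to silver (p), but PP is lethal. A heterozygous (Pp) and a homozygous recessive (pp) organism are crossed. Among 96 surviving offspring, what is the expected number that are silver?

Cross: Pp × pp
Punnett square offspring (before lethality): 2 Pp, 2 pp
No PP offspring are produced in this cross.
silver: 2 out of 4 → fraction 1/2
Expected count = 1/2 × 96 = 48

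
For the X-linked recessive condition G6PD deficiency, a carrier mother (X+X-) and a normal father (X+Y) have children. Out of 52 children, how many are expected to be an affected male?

Cross: X+X- × X+Y
Offspring: 1 X+X+, 1 X+Y, 1 X+X-, 1 X-Y
Probability of an affected male: 1/4
Expected count = 1/4 × 52 = 13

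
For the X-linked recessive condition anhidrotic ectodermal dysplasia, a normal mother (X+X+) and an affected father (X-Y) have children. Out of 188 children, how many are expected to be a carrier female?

Cross: X+X+ × X-Y
Offspring: 2 X+X-, 2 X+Y
Probability of a carrier female: 2/4 = 1/2
Expected count = 1/2 × 188 = 94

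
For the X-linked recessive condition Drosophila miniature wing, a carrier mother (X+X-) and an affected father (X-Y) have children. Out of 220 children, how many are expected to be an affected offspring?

Cross: X+X- × X-Y
Offspring: 1 X+X-, 1 X+Y, 1 X-X-, 1 X-Y
Probability of an affected offspring: 2/4 = 1/2
Expected count = 1/2 × 220 = 110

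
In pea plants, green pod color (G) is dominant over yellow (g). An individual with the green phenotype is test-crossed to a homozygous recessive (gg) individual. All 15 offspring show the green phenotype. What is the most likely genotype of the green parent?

Test cross: ? × gg
All offspring are green.
If the unknown parent were heterozygous (Gg), about half of 15 offspring would be yellow; none are. The unknown parent is most likely homozygous dominant (GG).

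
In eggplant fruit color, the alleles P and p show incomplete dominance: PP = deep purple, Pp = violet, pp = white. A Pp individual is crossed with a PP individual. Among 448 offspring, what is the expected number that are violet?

Punnett square for Pp × PP:
Offspring genotypes: 2 PP, 2 Pp
Phenotype counts: 2 deep purple, 2 violet
violet: 2 out of 4 → fraction 1/2
Expected count = 1/2 × 448 = 224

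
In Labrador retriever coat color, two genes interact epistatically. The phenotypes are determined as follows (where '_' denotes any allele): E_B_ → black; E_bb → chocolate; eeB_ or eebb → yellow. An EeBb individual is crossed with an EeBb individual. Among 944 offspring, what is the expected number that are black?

Cross: EeBb × EeBb — consider each gene separately:
E gene: Ee × Ee → 1 EE, 2 Ee, 1 ee → 3 E_ : 1 ee (out of 4)
B gene: Bb × Bb → 1 BB, 2 Bb, 1 bb → 3 B_ : 1 bb (out of 4)
Genotype classes (out of 4 × 4 = 16): E_B_ = 3×3 = 9; E_bb = 3×1 = 3; eeB_ = 1×3 = 3; eebb = 1×1 = 1
Apply the phenotype rules: E_B_ (9) → black; E_bb (3) → chocolate; eeB_ (3) + eebb (1) → yellow
Phenotype counts (out of 16): 9 black, 3 chocolate, 4 yellow
black: 9 out of 16 → fraction 9/16
Expected count = 9/16 × 944 = 531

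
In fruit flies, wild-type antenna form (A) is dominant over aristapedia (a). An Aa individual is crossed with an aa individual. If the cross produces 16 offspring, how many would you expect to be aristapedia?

Punnett square for Aa × aa:
Offspring genotypes: 2 Aa, 2 aa
wild-type: 2, aristapedia: 2
aristapedia: 2 out of 4 → fraction 1/2
Expected count = 1/2 × 16 = 8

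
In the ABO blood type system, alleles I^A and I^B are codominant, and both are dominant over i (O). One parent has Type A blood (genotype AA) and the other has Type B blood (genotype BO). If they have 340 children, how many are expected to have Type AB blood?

Cross: AA × BO
Possible offspring genotypes: 2 AB, 2 AO
Blood type counts: 2 Type AB, 2 Type A
Probability of Type AB: 2/4 = 1/2
Expected count = 1/2 × 340 = 170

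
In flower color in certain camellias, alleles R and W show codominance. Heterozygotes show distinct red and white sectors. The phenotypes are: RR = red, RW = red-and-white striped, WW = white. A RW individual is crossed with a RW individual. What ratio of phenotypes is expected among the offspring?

Punnett square for RW × RW:
Offspring genotypes: 1 RR, 2 RW, 1 WW
Phenotype counts: 1 red, 2 red-and-white striped, 1 white
Ratio: 1 red : 2 red-and-white striped : 1 white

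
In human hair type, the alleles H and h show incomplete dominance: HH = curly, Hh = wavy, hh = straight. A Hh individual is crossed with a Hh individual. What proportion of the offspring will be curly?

Punnett square for Hh × Hh:
Offspring genotypes: 1 HH, 2 Hh, 1 hh
Phenotype counts: 1 curly, 2 wavy, 1 straight
curly: 1 out of 4
Probability: 1/4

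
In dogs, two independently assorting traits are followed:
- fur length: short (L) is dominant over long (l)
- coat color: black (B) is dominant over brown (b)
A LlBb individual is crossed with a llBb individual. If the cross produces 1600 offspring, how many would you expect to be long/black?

Dihybrid cross LlBb × llBb — consider each gene separately:
fur length: Ll × ll → 2 Ll, 2 ll → 2 L_ : 2 ll (out of 4)
coat color: Bb × Bb → 1 BB, 2 Bb, 1 bb → 3 B_ : 1 bb (out of 4)
Combine (counts out of 4 × 4 = 16): short/black (L_B_) = 2×3 = 6; short/brown (L_bb) = 2×1 = 2; long/black (llB_) = 2×3 = 6; long/brown (llbb) = 2×1 = 2
Phenotype counts (out of 16): 6 short/black, 2 short/brown, 6 long/black, 2 long/brown
long/black: 6 out of 16 → fraction 3/8
Expected count = 3/8 × 1600 = 600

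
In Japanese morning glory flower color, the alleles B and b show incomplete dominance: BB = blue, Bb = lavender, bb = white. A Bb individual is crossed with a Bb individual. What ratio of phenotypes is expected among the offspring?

Punnett square for Bb × Bb:
Offspring genotypes: 1 BB, 2 Bb, 1 bb
Phenotype counts: 1 blue, 2 lavender, 1 white
Ratio: 1 blue : 2 lavender : 1 white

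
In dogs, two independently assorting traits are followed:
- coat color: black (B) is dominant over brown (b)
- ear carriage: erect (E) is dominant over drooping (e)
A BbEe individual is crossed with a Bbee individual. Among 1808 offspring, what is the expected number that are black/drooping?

Dihybrid cross BbEe × Bbee — consider each gene separately:
coat color: Bb × Bb → 1 BB, 2 Bb, 1 bb → 3 B_ : 1 bb (out of 4)
ear carriage: Ee × ee → 2 Ee, 2 ee → 2 E_ : 2 ee (out of 4)
Combine (counts out of 4 × 4 = 16): black/erect (B_E_) = 3×2 = 6; black/drooping (B_ee) = 3×2 = 6; brown/erect (bbE_) = 1×2 = 2; brown/drooping (bbee) = 1×2 = 2
Phenotype counts (out of 16): 6 black/erect, 6 black/drooping, 2 brown/erect, 2 brown/drooping
black/drooping: 6 out of 16 → fraction 3/8
Expected count = 3/8 × 1808 = 678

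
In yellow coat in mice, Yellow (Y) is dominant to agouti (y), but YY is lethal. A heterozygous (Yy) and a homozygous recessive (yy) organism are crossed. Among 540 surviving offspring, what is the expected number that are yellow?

Cross: Yy × yy
Punnett square offspring (before lethality): 2 Yy, 2 yy
No YY offspring are produced in this cross.
yellow: 2 out of 4 → fraction 1/2
Expected count = 1/2 × 540 = 270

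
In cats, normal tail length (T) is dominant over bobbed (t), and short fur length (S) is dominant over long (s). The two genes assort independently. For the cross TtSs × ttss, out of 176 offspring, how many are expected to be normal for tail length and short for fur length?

Dihybrid cross TtSs × ttss — consider each gene separately:
tail length: Tt × tt → 2 Tt, 2 tt → 2 T_ : 2 tt (out of 4)
fur length: Ss × ss → 2 Ss, 2 ss → 2 S_ : 2 ss (out of 4)
Looking for: normal (T_) and short (S_)
P(normal) = 2/4, P(short) = 2/4
P(both) = 2/4 × 2/4 = 4/16 = 1/4
Expected count = 1/4 × 176 = 44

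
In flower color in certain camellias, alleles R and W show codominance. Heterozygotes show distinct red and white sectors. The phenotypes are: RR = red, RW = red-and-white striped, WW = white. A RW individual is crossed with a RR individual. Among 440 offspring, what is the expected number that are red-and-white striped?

Punnett square for RW × RR:
Offspring genotypes: 2 RR, 2 RW
Phenotype counts: 2 red, 2 red-and-white striped
red-and-white striped: 2 out of 4 → fraction 1/2
Expected count = 1/2 × 440 = 220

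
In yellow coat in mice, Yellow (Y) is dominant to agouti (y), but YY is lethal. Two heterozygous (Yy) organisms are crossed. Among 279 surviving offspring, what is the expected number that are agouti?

Cross: Yy × Yy
Punnett square offspring (before lethality): 1 YY, 2 Yy, 1 yy
The YY genotype is lethal (embryos die); surviving offspring: 2 Yy, 1 yy
agouti: 1 out of 3 → fraction 1/3
Expected count = 1/3 × 279 = 93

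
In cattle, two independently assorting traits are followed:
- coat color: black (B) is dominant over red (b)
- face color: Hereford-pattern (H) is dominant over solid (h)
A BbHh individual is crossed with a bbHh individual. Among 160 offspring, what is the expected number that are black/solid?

Dihybrid cross BbHh × bbHh — consider each gene separately:
coat color: Bb × bb → 2 Bb, 2 bb → 2 B_ : 2 bb (out of 4)
face color: Hh × Hh → 1 HH, 2 Hh, 1 hh → 3 H_ : 1 hh (out of 4)
Combine (counts out of 4 × 4 = 16): black/Hereford-pattern (B_H_) = 2×3 = 6; black/solid (B_hh) = 2×1 = 2; red/Hereford-pattern (bbH_) = 2×3 = 6; red/solid (bbhh) = 2×1 = 2
Phenotype counts (out of 16): 6 black/Hereford-pattern, 2 black/solid, 6 red/Hereford-pattern, 2 red/solid
black/solid: 2 out of 16 → fraction 1/8
Expected count = 1/8 × 160 = 20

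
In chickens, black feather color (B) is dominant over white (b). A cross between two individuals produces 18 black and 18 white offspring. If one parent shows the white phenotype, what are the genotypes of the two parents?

Observed offspring: 18 black, 18 white
The observed ratio simplifies to 1:1. One parent shows white, so its genotype must be bb. A 1:1 offspring split requires the other parent to be heterozygous (Bb).
Parent genotypes: bb × Bb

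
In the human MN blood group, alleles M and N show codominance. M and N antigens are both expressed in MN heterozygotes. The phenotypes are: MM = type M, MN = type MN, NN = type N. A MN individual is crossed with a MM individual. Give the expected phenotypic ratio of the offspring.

Punnett square for MN × MM:
Offspring genotypes: 2 MM, 2 MN
Phenotype counts: 2 type M, 2 type MN
Ratio: 1 type M : 1 type MN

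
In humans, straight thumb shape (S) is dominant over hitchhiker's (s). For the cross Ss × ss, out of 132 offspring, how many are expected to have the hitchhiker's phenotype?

Punnett square for Ss × ss:
Offspring genotypes: 2 Ss, 2 ss
Total offspring: 4
Count with target: 2
Probability: 2/4 = 1/2
Expected count = 1/2 × 132 = 66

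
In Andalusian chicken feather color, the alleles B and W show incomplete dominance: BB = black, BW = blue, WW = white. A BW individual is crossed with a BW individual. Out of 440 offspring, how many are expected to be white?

Punnett square for BW × BW:
Offspring genotypes: 1 BB, 2 BW, 1 WW
Phenotype counts: 1 black, 2 blue, 1 white
white: 1 out of 4 → fraction 1/4
Expected count = 1/4 × 440 = 110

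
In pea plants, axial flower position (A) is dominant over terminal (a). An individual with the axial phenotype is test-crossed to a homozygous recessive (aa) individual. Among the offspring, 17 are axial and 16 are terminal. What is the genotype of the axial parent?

Test cross: ? × aa
Offspring: 17 axial, 16 terminal — approximately 1:1.
A 1:1 ratio in a test cross indicates the unknown parent is heterozygous (Aa).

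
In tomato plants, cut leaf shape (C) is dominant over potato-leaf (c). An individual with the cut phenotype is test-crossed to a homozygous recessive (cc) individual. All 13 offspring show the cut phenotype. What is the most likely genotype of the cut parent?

Test cross: ? × cc
All offspring are cut.
If the unknown parent were heterozygous (Cc), about half of 13 offspring would be potato-leaf; none are. The unknown parent is most likely homozygous dominant (CC).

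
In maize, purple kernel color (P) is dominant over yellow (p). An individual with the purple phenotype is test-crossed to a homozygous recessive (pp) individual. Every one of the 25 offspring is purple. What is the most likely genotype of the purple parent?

Test cross: ? × pp
All offspring are purple.
If the unknown parent were heterozygous (Pp), about half of 25 offspring would be yellow; none are. The unknown parent is most likely homozygous dominant (PP).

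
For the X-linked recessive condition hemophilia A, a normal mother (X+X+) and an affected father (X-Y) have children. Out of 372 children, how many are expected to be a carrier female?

Cross: X+X+ × X-Y
Offspring: 2 X+X-, 2 X+Y
Probability of a carrier female: 2/4 = 1/2
Expected count = 1/2 × 372 = 186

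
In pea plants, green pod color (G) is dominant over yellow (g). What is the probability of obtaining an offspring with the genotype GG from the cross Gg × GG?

Punnett square for Gg × GG:
Offspring genotypes: 2 GG, 2 Gg
Total offspring: 4
Count with target: 2
Probability: 2/4 = 1/2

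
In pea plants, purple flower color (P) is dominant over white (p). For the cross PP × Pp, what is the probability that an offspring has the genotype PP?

Punnett square for PP × Pp:
Offspring genotypes: 2 PP, 2 Pp
Total offspring: 4
Count with target: 2
Probability: 2/4 = 1/2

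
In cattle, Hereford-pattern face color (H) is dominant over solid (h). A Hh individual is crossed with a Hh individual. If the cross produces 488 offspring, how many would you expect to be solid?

Punnett square for Hh × Hh:
Offspring genotypes: 1 HH, 2 Hh, 1 hh
Hereford-pattern: 3, solid: 1
solid: 1 out of 4 → fraction 1/4
Expected count = 1/4 × 488 = 122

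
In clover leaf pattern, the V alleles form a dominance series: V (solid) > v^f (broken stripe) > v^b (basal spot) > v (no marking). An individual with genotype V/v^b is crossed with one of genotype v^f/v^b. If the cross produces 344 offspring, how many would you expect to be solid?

Cross: V/v^b × v^f/v^b
Allele dominance: V > v^f > v^b > v
Offspring genotypes: 1 V/v^f, 1 V/v^b, 1 v^f/v^b, 1 v^b/v^b
Phenotype counts: 2 solid, 1 broken stripe, 1 basal spot
solid: 2 out of 4 → fraction 1/2
Expected count = 1/2 × 344 = 172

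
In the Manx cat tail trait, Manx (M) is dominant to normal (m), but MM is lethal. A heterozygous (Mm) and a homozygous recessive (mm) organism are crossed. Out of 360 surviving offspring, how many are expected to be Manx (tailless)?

Cross: Mm × mm
Punnett square offspring (before lethality): 2 Mm, 2 mm
No MM offspring are produced in this cross.
Manx (tailless): 2 out of 4 → fraction 1/2
Expected count = 1/2 × 360 = 180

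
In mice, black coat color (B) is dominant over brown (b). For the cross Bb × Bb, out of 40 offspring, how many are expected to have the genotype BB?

Punnett square for Bb × Bb:
Offspring genotypes: 1 BB, 2 Bb, 1 bb
Total offspring: 4
Count with target: 1
Probability: 1/4
Expected count = 1/4 × 40 = 10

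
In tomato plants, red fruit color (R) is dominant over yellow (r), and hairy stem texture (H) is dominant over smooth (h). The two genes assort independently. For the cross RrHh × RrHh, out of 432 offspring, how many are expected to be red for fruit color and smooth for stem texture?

Dihybrid cross RrHh × RrHh — consider each gene separately:
fruit color: Rr × Rr → 1 RR, 2 Rr, 1 rr → 3 R_ : 1 rr (out of 4)
stem texture: Hh × Hh → 1 HH, 2 Hh, 1 hh → 3 H_ : 1 hh (out of 4)
Looking for: red (R_) and smooth (hh)
P(red) = 3/4, P(smooth) = 1/4
P(both) = 3/4 × 1/4 = 3/16
Expected count = 3/16 × 432 = 81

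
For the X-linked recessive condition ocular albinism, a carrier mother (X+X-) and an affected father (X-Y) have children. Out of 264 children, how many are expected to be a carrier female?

Cross: X+X- × X-Y
Offspring: 1 X+X-, 1 X+Y, 1 X-X-, 1 X-Y
Probability of a carrier female: 1/4
Expected count = 1/4 × 264 = 66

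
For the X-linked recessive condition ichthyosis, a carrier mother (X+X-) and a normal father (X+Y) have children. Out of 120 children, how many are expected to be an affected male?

Cross: X+X- × X+Y
Offspring: 1 X+X+, 1 X+Y, 1 X+X-, 1 X-Y
Probability of an affected male: 1/4
Expected count = 1/4 × 120 = 30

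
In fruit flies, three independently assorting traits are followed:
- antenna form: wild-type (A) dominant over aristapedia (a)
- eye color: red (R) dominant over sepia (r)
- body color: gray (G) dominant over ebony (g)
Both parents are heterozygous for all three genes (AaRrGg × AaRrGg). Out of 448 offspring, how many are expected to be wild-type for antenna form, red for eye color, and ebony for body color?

Trihybrid cross: AaRrGg × AaRrGg
Each trait segregates independently with a 3:1 phenotypic ratio, so each gene contributes 3/4 (dominant) or 1/4 (recessive).
Target: wild-type (antenna form), red (eye color), ebony (body color)
Probability = product of independent per-trait probabilities
= 3/4 × 3/4 × 1/4 = 9/64
Expected count = 9/64 × 448 = 63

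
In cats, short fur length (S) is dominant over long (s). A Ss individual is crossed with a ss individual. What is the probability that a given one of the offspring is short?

Punnett square for Ss × ss:
Offspring genotypes: 2 Ss, 2 ss
short: 2, long: 2
short: 2 out of 4
Probability: 2/4 = 1/2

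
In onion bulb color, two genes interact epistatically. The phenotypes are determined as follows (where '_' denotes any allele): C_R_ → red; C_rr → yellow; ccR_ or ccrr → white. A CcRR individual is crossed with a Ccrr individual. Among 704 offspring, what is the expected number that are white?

Cross: CcRR × Ccrr — consider each gene separately:
C gene: Cc × Cc → 1 CC, 2 Cc, 1 cc → 3 C_ : 1 cc (out of 4)
R gene: RR × rr → 4 Rr → 4 R_ (out of 4)
Genotype classes (out of 4 × 4 = 16): C_R_ = 3×4 = 12; ccR_ = 1×4 = 4
Apply the phenotype rules: C_R_ (12) → red; ccR_ (4) → white
Phenotype counts (out of 16): 12 red, 4 white
white: 4 out of 16 → fraction 1/4
Expected count = 1/4 × 704 = 176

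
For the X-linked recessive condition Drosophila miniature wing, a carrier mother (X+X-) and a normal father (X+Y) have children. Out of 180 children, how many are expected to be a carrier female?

Cross: X+X- × X+Y
Offspring: 1 X+X+, 1 X+Y, 1 X+X-, 1 X-Y
Probability of a carrier female: 1/4
Expected count = 1/4 × 180 = 45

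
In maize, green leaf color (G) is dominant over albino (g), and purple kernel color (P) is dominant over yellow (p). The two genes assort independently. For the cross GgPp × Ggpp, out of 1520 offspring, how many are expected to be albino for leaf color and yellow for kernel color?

Dihybrid cross GgPp × Ggpp — consider each gene separately:
leaf color: Gg × Gg → 1 GG, 2 Gg, 1 gg → 3 G_ : 1 gg (out of 4)
kernel color: Pp × pp → 2 Pp, 2 pp → 2 P_ : 2 pp (out of 4)
Looking for: albino (gg) and yellow (pp)
P(albino) = 1/4, P(yellow) = 2/4
P(both) = 1/4 × 2/4 = 2/16 = 1/8
Expected count = 1/8 × 1520 = 190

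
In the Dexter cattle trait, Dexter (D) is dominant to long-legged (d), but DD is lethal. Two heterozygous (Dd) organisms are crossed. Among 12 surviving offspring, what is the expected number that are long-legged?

Cross: Dd × Dd
Punnett square offspring (before lethality): 1 DD, 2 Dd, 1 dd
The DD genotype is lethal (embryos die); surviving offspring: 2 Dd, 1 dd
long-legged: 1 out of 3 → fraction 1/3
Expected count = 1/3 × 12 = 4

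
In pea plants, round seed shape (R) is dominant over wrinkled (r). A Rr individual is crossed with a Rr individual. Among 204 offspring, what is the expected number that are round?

Punnett square for Rr × Rr:
Offspring genotypes: 1 RR, 2 Rr, 1 rr
round: 3, wrinkled: 1
round: 3 out of 4 → fraction 3/4
Expected count = 3/4 × 204 = 153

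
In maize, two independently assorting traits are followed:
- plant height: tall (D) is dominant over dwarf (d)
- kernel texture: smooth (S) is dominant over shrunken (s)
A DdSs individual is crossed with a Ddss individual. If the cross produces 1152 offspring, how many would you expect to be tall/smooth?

Dihybrid cross DdSs × Ddss — consider each gene separately:
plant height: Dd × Dd → 1 DD, 2 Dd, 1 dd → 3 D_ : 1 dd (out of 4)
kernel texture: Ss × ss → 2 Ss, 2 ss → 2 S_ : 2 ss (out of 4)
Combine (counts out of 4 × 4 = 16): tall/smooth (D_S_) = 3×2 = 6; tall/shrunken (D_ss) = 3×2 = 6; dwarf/smooth (ddS_) = 1×2 = 2; dwarf/shrunken (ddss) = 1×2 = 2
Phenotype counts (out of 16): 6 tall/smooth, 6 tall/shrunken, 2 dwarf/smooth, 2 dwarf/shrunken
tall/smooth: 6 out of 16 → fraction 3/8
Expected count = 3/8 × 1152 = 432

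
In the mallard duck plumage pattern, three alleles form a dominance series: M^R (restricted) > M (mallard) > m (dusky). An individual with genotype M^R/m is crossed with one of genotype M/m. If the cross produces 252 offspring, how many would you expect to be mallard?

Cross: M^R/m × M/m
Allele dominance: M^R > M > m
Offspring genotypes: 1 M^R/M, 1 M^R/m, 1 M/m, 1 m/m
Phenotype counts: 2 restricted, 1 mallard, 1 dusky
mallard: 1 out of 4 → fraction 1/4
Expected count = 1/4 × 252 = 63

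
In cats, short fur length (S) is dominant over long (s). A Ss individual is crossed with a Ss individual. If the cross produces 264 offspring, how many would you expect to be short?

Punnett square for Ss × Ss:
Offspring genotypes: 1 SS, 2 Ss, 1 ss
short: 3, long: 1
short: 3 out of 4 → fraction 3/4
Expected count = 3/4 × 264 = 198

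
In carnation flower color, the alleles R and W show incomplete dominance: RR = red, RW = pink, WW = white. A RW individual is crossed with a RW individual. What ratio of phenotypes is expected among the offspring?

Punnett square for RW × RW:
Offspring genotypes: 1 RR, 2 RW, 1 WW
Phenotype counts: 1 red, 2 pink, 1 white
Ratio: 1 red : 2 pink : 1 white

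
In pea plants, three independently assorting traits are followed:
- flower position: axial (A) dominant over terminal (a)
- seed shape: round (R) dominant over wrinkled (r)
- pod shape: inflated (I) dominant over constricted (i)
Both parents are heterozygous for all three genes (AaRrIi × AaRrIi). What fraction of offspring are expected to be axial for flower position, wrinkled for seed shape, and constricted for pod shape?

Trihybrid cross: AaRrIi × AaRrIi
Each trait segregates independently with a 3:1 phenotypic ratio, so each gene contributes 3/4 (dominant) or 1/4 (recessive).
Target: axial (flower position), wrinkled (seed shape), constricted (pod shape)
Probability = product of independent per-trait probabilities
= 3/4 × 1/4 × 1/4 = 3/64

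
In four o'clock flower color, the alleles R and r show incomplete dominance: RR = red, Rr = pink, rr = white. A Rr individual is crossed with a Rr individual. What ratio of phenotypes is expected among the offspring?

Punnett square for Rr × Rr:
Offspring genotypes: 1 RR, 2 Rr, 1 rr
Phenotype counts: 1 red, 2 pink, 1 white
Ratio: 1 red : 2 pink : 1 white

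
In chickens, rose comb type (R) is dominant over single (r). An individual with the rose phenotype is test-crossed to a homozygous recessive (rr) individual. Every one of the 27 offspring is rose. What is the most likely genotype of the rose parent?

Test cross: ? × rr
All offspring are rose.
If the unknown parent were heterozygous (Rr), about half of 27 offspring would be single; none are. The unknown parent is most likely homozygous dominant (RR).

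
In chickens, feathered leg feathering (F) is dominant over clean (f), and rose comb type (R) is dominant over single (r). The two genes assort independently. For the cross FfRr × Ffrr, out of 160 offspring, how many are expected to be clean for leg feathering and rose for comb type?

Dihybrid cross FfRr × Ffrr — consider each gene separately:
leg feathering: Ff × Ff → 1 FF, 2 Ff, 1 ff → 3 F_ : 1 ff (out of 4)
comb type: Rr × rr → 2 Rr, 2 rr → 2 R_ : 2 rr (out of 4)
Looking for: clean (ff) and rose (R_)
P(clean) = 1/4, P(rose) = 2/4
P(both) = 1/4 × 2/4 = 2/16 = 1/8
Expected count = 1/8 × 160 = 20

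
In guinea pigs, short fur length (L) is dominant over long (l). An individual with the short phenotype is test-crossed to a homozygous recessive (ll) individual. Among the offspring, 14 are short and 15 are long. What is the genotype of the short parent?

Test cross: ? × ll
Offspring: 14 short, 15 long — approximately 1:1.
A 1:1 ratio in a test cross indicates the unknown parent is heterozygous (Ll).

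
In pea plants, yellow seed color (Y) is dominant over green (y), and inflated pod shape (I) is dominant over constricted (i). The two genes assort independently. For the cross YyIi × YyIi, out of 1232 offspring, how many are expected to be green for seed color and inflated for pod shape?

Dihybrid cross YyIi × YyIi — consider each gene separately:
seed color: Yy × Yy → 1 YY, 2 Yy, 1 yy → 3 Y_ : 1 yy (out of 4)
pod shape: Ii × Ii → 1 II, 2 Ii, 1 ii → 3 I_ : 1 ii (out of 4)
Looking for: green (yy) and inflated (I_)
P(green) = 1/4, P(inflated) = 3/4
P(both) = 1/4 × 3/4 = 3/16
Expected count = 3/16 × 1232 = 231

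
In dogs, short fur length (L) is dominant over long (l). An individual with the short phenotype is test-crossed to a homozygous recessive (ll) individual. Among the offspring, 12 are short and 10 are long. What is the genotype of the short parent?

Test cross: ? × ll
Offspring: 12 short, 10 long — approximately 1:1.
A 1:1 ratio in a test cross indicates the unknown parent is heterozygous (Ll).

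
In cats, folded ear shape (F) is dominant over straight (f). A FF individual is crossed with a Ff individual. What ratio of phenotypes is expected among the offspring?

Punnett square for FF × Ff:
Offspring genotypes: 2 FF, 2 Ff
folded: 4, straight: 0
Ratio: all folded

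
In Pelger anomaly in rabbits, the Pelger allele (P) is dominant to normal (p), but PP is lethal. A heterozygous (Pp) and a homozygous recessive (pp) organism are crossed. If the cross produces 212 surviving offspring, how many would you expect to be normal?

Cross: Pp × pp
Punnett square offspring (before lethality): 2 Pp, 2 pp
No PP offspring are produced in this cross.
normal: 2 out of 4 → fraction 1/2
Expected count = 1/2 × 212 = 106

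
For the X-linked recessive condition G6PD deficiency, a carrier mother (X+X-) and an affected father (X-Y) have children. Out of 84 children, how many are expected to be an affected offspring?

Cross: X+X- × X-Y
Offspring: 1 X+X-, 1 X+Y, 1 X-X-, 1 X-Y
Probability of an affected offspring: 2/4 = 1/2
Expected count = 1/2 × 84 = 42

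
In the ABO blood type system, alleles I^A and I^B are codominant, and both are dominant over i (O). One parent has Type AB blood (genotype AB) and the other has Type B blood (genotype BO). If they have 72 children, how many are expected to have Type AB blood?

Cross: AB × BO
Possible offspring genotypes: 1 AB, 1 AO, 1 BB, 1 BO
Blood type counts: 1 Type AB, 1 Type A, 2 Type B
Probability of Type AB: 1/4
Expected count = 1/4 × 72 = 18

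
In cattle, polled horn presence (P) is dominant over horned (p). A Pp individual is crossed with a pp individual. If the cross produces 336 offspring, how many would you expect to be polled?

Punnett square for Pp × pp:
Offspring genotypes: 2 Pp, 2 pp
polled: 2, horned: 2
polled: 2 out of 4 → fraction 1/2
Expected count = 1/2 × 336 = 168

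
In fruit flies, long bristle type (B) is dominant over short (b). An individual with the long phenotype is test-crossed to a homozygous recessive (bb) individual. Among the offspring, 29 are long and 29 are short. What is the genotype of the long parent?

Test cross: ? × bb
Offspring: 29 long, 29 short — approximately 1:1.
A 1:1 ratio in a test cross indicates the unknown parent is heterozygous (Bb).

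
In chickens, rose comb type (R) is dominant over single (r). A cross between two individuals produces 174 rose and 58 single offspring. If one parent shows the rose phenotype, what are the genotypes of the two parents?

Observed offspring: 174 rose, 58 single
The observed ratio simplifies to 3:1. Single (rr) offspring appear, so each parent must contribute one r allele. The parent stated to show rose carries R, so it is Rr. The other parent is then either Rr or rr: Rr × rr would give a 1:1 split, whereas Rr × Rr gives 3:1 — matching the data. So both parents are heterozygous (Rr × Rr).
Parent genotypes: Rr × Rr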